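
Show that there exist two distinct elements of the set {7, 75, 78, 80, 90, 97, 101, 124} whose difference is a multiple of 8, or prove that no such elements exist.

There is no such pair.

Two integers differ by a multiple of 8 exactly when they have the same residue mod 8. The residues are 7↦7, 75↦3, 78↦6, 80↦0, 90↦2, 97↦1, 101↦5, 124↦4.
No residue repeats among the 8 elements, so no pair has difference ≡ 0 (mod 8).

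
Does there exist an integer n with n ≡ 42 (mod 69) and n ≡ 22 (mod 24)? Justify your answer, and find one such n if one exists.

Reduce both congruences modulo 3, which divides 69 and 24: they say n ≡ 42 (mod 3) and n ≡ 22 (mod 3).
But 42 mod 3 = 0 while 22 mod 3 = 1, a contradiction.
Therefore no such n exists.

No such integer exists.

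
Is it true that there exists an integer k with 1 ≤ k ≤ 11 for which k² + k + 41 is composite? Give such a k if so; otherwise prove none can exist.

There is no such integer k in that range.

The values for k = 1, 2, …, 11 are 43, 47, 53, 61, 71, 83, 97, 113, 131, 151, 173, and each of these is prime.
So no value in the range makes the expression composite.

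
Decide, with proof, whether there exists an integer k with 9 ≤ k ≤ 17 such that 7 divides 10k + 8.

At k = 9 we get 10·9 + 8 = 98, and 98 = 7·14.

k = 9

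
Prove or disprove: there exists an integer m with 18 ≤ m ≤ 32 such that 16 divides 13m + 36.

For m = 18, 19, …, 27 the values 270, 283, 296, 309, 322, 335, 348, 361, 374, 387 are not multiples of 16. At m = 28 we get 13·28 + 36 = 400, and 400 = 16·25.

m = 28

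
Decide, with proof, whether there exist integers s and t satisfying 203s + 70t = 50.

No such integers exist.

Any value of 203s + 70t is a multiple of gcd(203, 70) = 7.
But 50 = 7·7 + 1, so 7 ∤ 50.
So the equation is unsolvable over ℤ.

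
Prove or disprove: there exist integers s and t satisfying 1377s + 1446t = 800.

gcd(1377, 1446) = 3, so every integer of the form 1377s + 1446t is a multiple of 3.
However 800 leaves remainder 2 on division by 3.
So the equation is unsolvable over ℤ.

No, no such integers exist.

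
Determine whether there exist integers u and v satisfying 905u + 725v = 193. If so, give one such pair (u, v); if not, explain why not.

No such integers exist.

Any value of 905u + 725v is a multiple of gcd(905, 725) = 5.
But 193 is not a multiple of 5 (it leaves remainder 3).
Therefore 905u + 725v = 193 has no solution in integers.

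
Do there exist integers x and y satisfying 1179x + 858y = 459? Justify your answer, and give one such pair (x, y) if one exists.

x = 103, y = -141

Since gcd(1179, 858) = 3 and 459 = 3·153, Bézout's identity guarantees a solution.
Dividing through by 3 reduces the equation to 393x + 286y = 153.
Euclidean algorithm: 393 = 1·286 + 107, 286 = 2·107 + 72, 107 = 1·72 + 35, 72 = 2·35 + 2, 35 = 17·2 + 1, 2 = 2·1 + 0.
Unwinding: 1 = 35 − 17·2 = 35 − 17·(72 − 2·35) = −17·72 + 35·35 = −17·72 + 35·(107 − 1·72) = 35·107 − 52·72 = 35·107 − 52·(286 − 2·107) = −52·286 + 139·107 = −52·286 + 139·(393 − 1·286) = 139·393 − 191·286, i.e. 393·139 + 286·(-191) = 1.
Times 153: 393·21267 + 286·(-29223) = 153, so (21267, -29223) solves it.
Shifting by a multiple of (286, −393) keeps it a solution: x = 21267 − 74·286 = 103, y = -29223 + 74·393 = -141.
Indeed 1179·103 + 858·(-141) = 121437 − 120978 = 459.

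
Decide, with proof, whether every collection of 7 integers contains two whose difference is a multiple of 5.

There are exactly 5 possible remainders on division by 5.
With 7 integers and only 5 classes, the pigeonhole principle forces two of them, say a and b, into the same class.
Then a ≡ b (mod 5), i.e. 5 ∣ (a − b).

Yes.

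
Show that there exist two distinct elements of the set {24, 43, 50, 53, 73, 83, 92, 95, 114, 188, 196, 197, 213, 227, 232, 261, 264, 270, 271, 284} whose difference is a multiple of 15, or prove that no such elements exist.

The pair (24, 114) works.

Reduce each element mod 15: 24↦9, 43↦13, 50↦5, 53↦8, 73↦13, 83↦8, 92↦2, 95↦5, 114↦9, 188↦8, 196↦1, 197↦2, 213↦3, 227↦2, 232↦7, 261↦6, 264↦9, 270↦0, 271↦1, 284↦14. The residue 9 repeats (at 24 and 114), and 114 − 24 = 90 = 6·15.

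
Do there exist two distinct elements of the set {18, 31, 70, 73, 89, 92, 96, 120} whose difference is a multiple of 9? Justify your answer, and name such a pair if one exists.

Two integers differ by a multiple of 9 exactly when they have the same residue mod 9. The residues are 18↦0, 31↦4, 70↦7, 73↦1, 89↦8, 92↦2, 96↦6, 120↦3.
These 8 residues are pairwise different, hence no difference of two elements is divisible by 9.

No, no such pair exists.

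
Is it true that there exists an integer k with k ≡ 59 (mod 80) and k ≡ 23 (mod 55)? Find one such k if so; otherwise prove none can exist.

No such integer exists.

Reduce both congruences modulo 5, which divides 80 and 55: they say k ≡ 59 (mod 5) and k ≡ 23 (mod 5).
These are incompatible: 59 − 23 = 36 is not divisible by 5.
Therefore no such k exists.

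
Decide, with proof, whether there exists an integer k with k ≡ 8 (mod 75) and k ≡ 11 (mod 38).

Since 75 and 38 share no common factor, CRT says the pair of congruences has a solution (unique mod 2850).
Any solution of the first congruence is k = 8 + 75t; substituting into the second, 75t ≡ 11 − 8 ≡ 3 (mod 38).
75 ≡ 37 (mod 38), so this reads 37t ≡ 3 (mod 38). To invert 37 modulo 38: 38 = 1·37 + 1, 37 = 37·1 + 0, and unwinding, 1 = 38 − 1·37. Thus 37⁻¹ ≡ -1 ≡ 37 (mod 38).
Multiplying by 37: t ≡ 37·3 = 111 ≡ 35 (mod 38).
Taking t = 35 gives k = 8 + 75·35 = 2633.
Verify: 2633 = 35·75 + 8 and 2633 = 69·38 + 11. ✓

k = 2633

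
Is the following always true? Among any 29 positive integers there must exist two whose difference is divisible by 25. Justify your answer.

There are exactly 25 possible remainders on division by 25.
With 29 integers and only 25 classes, the pigeonhole principle forces two of them, say a and b, into the same class.
Then a ≡ b (mod 25), i.e. 25 ∣ (a − b).

Yes.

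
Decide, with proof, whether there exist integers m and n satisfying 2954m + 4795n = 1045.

Any value of 2954m + 4795n is a multiple of gcd(2954, 4795) = 7.
But 1045 = 7·149 + 2, so 7 ∤ 1045.
Therefore 2954m + 4795n = 1045 has no solution in integers.

There are no such integers.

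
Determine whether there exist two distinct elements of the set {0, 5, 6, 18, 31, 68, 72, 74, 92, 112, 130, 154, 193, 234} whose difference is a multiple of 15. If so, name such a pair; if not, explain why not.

No, no such pair exists.

Reduce each element modulo 15: 0↦0, 5↦5, 6↦6, 18↦3, 31↦1, 68↦8, 72↦12, 74↦14, 92↦2, 112↦7, 130↦10, 154↦4, 193↦13, 234↦9.
All 14 residues are distinct, so no two elements differ by a multiple of 15.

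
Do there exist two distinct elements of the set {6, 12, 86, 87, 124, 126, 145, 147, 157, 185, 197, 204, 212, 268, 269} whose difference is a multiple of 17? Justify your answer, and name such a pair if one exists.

Two integers differ by a multiple of 17 exactly when they have the same residue mod 17. The residues are 6↦6, 12↦12, 86↦1, 87↦2, 124↦5, 126↦7, 145↦9, 147↦11, 157↦4, 185↦15, 197↦10, 204↦0, 212↦8, 268↦13, 269↦14.
These 15 residues are pairwise different, hence no difference of two elements is divisible by 17.

No, no such pair exists.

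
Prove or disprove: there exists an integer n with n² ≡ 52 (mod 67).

No such integer exists.

Apply Euler's criterion with the prime 67: 52 is a quadratic residue iff 52^33 ≡ 1 (mod 67), and a non-residue iff it is ≡ −1.
Repeated squaring mod 67: 52^2 = 2704 ≡ 24; 52^4 ≡ 24² = 576 ≡ 40; 52^8 ≡ 40² = 1600 ≡ 59; 52^16 ≡ 59² = 3481 ≡ 64; 52^32 ≡ 64² = 4096 ≡ 9.
Since 33 = 32 + 1, 52^33 ≡ 9 · 52; multiplying out mod 67: 9·52 = 468 ≡ 66. Thus 52^33 ≡ 66 ≡ −1 (mod 67).
By Euler's criterion 52 is a quadratic non-residue mod 67: no n satisfies n² ≡ 52 (mod 67).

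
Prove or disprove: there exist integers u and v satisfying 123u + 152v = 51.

123 and 152 are coprime, so 123u + 152v ranges over all of ℤ.
Dividing repeatedly: 152 = 1·123 + 29, 123 = 4·29 + 7, 29 = 4·7 + 1, 7 = 7·1 + 0.
Unwinding: 1 = 29 − 4·7 = 29 − 4·(123 − 4·29) = −4·123 + 17·29 = −4·123 + 17·(152 − 1·123) = 17·152 − 21·123, i.e. 123·(-21) + 152·17 = 1.
Multiplying through by 51: u = (-21)·51 = -1071, v = 17·51 = 867 is a solution.
Adding 8·152 to u and subtracting 8·123 from v gives the tidier solution (145, -117).
Indeed 123·145 + 152·(-117) = 17835 − 17784 = 51.

u = 145, v = -117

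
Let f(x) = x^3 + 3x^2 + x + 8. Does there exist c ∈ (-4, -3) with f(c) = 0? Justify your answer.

f(-4) = -12 and f(-3) = 5, which have opposite signs.
Since f is a polynomial it is continuous on [-4, -3].
By the Intermediate Value Theorem, f takes the value 0 somewhere in the open interval.

Such a root exists.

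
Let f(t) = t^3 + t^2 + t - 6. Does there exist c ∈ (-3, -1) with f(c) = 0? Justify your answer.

Evaluate at the endpoints: f(-3) = -27, f(-1) = -7 — same sign (negative).
f'(t) = 3t^2 + 2t + 1 has discriminant 2² − 4·3·1 = -8 < 0, so f' has no real roots and is positive for every real t.
Hence f is strictly increasing on ℝ, and in particular on [-3, -1]. A strictly monotone function with same-sign endpoint values stays negative on the whole interval, so f has no zero in (-3, -1).

No such root exists.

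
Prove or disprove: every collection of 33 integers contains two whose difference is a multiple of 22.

True.

There are exactly 22 possible remainders on division by 22.
With 33 integers and only 22 classes, the pigeonhole principle forces two of them, say a and b, into the same class.
Their difference a − b is then a multiple of 22.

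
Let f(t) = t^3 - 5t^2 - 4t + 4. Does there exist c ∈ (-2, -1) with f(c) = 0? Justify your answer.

Yes, such a c exists.

f(-2) = -16 and f(-1) = 2, which have opposite signs.
f is continuous everywhere (it is a polynomial), in particular on [-2, -1].
By the Intermediate Value Theorem, f takes the value 0 somewhere in the open interval.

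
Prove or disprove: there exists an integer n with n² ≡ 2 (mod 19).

Since (19 − n)² ≡ n² (mod 19), it suffices to square n = 0, 1, …, 9: the residues are 0, 1, 4, 9, 16, 6, 17, 11, 7, 5.
The set of squares mod 19 is therefore {0, 1, 4, 5, 6, 7, 9, 11, 16, 17}, which does not contain 2.
Hence no integer n has n² ≡ 2 (mod 19).

There is no such integer.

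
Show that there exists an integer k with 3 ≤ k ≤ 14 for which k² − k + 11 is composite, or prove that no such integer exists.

k = 12

At k = 12: 12² − 12 + 11 = 143 = 11·13, which is composite.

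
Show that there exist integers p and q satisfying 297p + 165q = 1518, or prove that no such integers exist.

Every value of 297p + 165q is a multiple of gcd(297, 165) = 33; since 33 ∣ 1518, solutions exist.
Dividing through by 33 reduces the equation to 9p + 5q = 46.
Run the Euclidean algorithm on 9 and 5: 9 = 1·5 + 4, 5 = 1·4 + 1, 4 = 4·1 + 0.
Working back up the chain: 1 = 5 − 1·4 = 5 − (9 − 1·5) = −9 + 2·5. So 9·(-1) + 5·2 = 1.
Multiplying through by 46: p = (-1)·46 = -46, q = 2·46 = 92 is a solution.
Shifting by a multiple of (5, −9) keeps it a solution: p = -46 + 10·5 = 4, q = 92 − 10·9 = 2.
Check: 297·4 + 165·2 = 1188 + 330 = 1518. ✓

p = 4, q = 2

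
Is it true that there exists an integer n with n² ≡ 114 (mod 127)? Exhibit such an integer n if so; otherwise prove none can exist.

There is no such integer.

Apply Euler's criterion with the prime 127: 114 is a quadratic residue iff 114^63 ≡ 1 (mod 127), and a non-residue iff it is ≡ −1.
Repeated squaring mod 127: 114^2 = 12996 ≡ 42; 114^4 ≡ 42² = 1764 ≡ 113; 114^8 ≡ 113² = 12769 ≡ 69; 114^16 ≡ 69² = 4761 ≡ 62; 114^32 ≡ 62² = 3844 ≡ 34.
Since 63 = 32 + 16 + 8 + 4 + 2 + 1, 114^63 ≡ 34 · 62 · 69 · 113 · 42 · 114; multiplying out mod 127: 34·62 = 2108 ≡ 76, then 76·69 = 5244 ≡ 37, then 37·113 = 4181 ≡ 117, then 117·42 = 4914 ≡ 88, then 88·114 = 10032 ≡ 126. Thus 114^63 ≡ 126 ≡ −1 (mod 127).
The value −1 means 114 is a non-residue modulo 127, so n² ≡ 114 (mod 127) is impossible.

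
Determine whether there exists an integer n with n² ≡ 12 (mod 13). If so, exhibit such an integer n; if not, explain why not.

n = 5 works: 5² = 25, and 25 − 12 = 13 = 1·13.

n = 5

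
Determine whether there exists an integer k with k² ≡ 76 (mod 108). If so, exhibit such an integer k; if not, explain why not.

k = 20 works: 20² = 400, and 400 − 76 = 324 = 3·108.

k = 20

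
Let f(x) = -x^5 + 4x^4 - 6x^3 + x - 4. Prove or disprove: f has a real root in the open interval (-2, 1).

Yes, f has a root in the interval.

f(-2) = 138 and f(1) = -6, which have opposite signs.
As a polynomial, f is continuous on every closed interval.
By the Intermediate Value Theorem f must vanish at some point of (-2, 1).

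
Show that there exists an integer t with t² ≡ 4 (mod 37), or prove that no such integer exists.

t = 2

Take t = 2. Then 2² = 4, and since 0 ≤ 4 < 37 this is already reduced: 2² ≡ 4 (mod 37).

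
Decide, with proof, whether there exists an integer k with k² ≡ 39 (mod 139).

139 is prime, so by Euler's criterion 39 is a square mod 139 iff 39^((139−1)/2) = 39^69 ≡ 1 (mod 139).
Repeated squaring mod 139: 39^2 = 1521 ≡ 131; 39^4 ≡ 131² = 17161 ≡ 64; 39^8 ≡ 64² = 4096 ≡ 65; 39^16 ≡ 65² = 4225 ≡ 55; 39^32 ≡ 55² = 3025 ≡ 106; 39^64 ≡ 106² = 11236 ≡ 116.
Since 69 = 64 + 4 + 1, 39^69 ≡ 116 · 64 · 39; multiplying out mod 139: 116·64 = 7424 ≡ 57, then 57·39 = 2223 ≡ 138. Thus 39^69 ≡ 138 ≡ −1 (mod 139).
The value −1 means 39 is a non-residue modulo 139, so k² ≡ 39 (mod 139) is impossible.

No such integer exists.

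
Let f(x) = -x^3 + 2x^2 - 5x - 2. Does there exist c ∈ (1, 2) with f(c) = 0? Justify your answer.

f has no root in that interval.

Evaluate at the endpoints: f(1) = -6, f(2) = -12 — same sign (negative).
The derivative f'(x) = -3x^2 + 4x - 5 is a quadratic with discriminant 4² − 4·(-3)·(-5) = -44 < 0; it never vanishes, so it is always negative (sign of the leading coefficient).
Hence f is strictly decreasing on ℝ, and in particular on [1, 2]. A strictly monotone function with same-sign endpoint values stays negative on the whole interval, so f has no zero in (1, 2).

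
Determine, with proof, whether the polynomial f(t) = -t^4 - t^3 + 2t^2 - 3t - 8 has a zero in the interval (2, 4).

f(2) = -30 and f(4) = -308, both negative, so a sign-change argument is unavailable; we show f keeps this sign on the whole interval.
Substitute t = 2 + u, where 0 < u < 2 on the interval. Expanding, f(2 + u) = -u^4 - 9u^3 - 28u^2 - 39u - 30.
The nonzero coefficients here are all negative, so for u > 0 every term is negative (or zero), and the constant term -30 is strictly negative.
So f is strictly negative on (2, 4); no root exists in the interval.

f has no root in that interval.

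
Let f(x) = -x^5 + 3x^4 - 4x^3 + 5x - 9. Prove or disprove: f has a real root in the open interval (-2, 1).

Such a root exists.

f(-2) = 93 and f(1) = -6, which have opposite signs.
Since f is a polynomial it is continuous on [-2, 1].
By the Intermediate Value Theorem, f takes the value 0 somewhere in the open interval.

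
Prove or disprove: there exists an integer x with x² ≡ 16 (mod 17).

x = 13

Take x = 13. Then 13² = 169 = 9·17 + 16, so 13² ≡ 16 (mod 17).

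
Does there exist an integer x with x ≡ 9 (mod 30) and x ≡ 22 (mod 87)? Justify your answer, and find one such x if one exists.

gcd(30, 87) = 3. If x ≡ 9 (mod 30) and x ≡ 22 (mod 87), then x ≡ 9 (mod 3) and x ≡ 22 (mod 3).
However 9 ≡ 0 and 22 ≡ 1 (mod 3), and 0 ≠ 1.
So no integer satisfies both congruences.

There is no such integer.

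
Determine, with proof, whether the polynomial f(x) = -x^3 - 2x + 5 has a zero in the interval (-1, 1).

f has no root in that interval.

Evaluate at the endpoints: f(-1) = 8, f(1) = 2 — same sign (positive).
f'(x) = -3x^2 - 2 has discriminant 0² − 4·(-3)·(-2) = -24 < 0, so f' has no real roots and is negative for every real x.
So f is strictly decreasing; between -1 and 1 its values lie between f(-1) = 8 and f(1) = 2, all positive. Therefore f has no root in (-1, 1).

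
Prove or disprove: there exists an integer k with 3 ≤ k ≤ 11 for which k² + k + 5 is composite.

At k = 4: 4² + 4 + 5 = 25 = 5·5, which is composite.

k = 4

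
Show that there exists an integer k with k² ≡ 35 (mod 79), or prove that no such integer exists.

Apply Euler's criterion with the prime 79: 35 is a quadratic residue iff 35^39 ≡ 1 (mod 79), and a non-residue iff it is ≡ −1.
Repeated squaring mod 79: 35^2 = 1225 ≡ 40; 35^4 ≡ 40² = 1600 ≡ 20; 35^8 ≡ 20² = 400 ≡ 5; 35^16 ≡ 5² = 25 ≡ 25; 35^32 ≡ 25² = 625 ≡ 72.
Since 39 = 32 + 4 + 2 + 1, 35^39 ≡ 72 · 20 · 40 · 35; multiplying out mod 79: 72·20 = 1440 ≡ 18, then 18·40 = 720 ≡ 9, then 9·35 = 315 ≡ 78. Thus 35^39 ≡ 78 ≡ −1 (mod 79).
By Euler's criterion 35 is a quadratic non-residue mod 79: no k satisfies k² ≡ 35 (mod 79).

No such integer exists.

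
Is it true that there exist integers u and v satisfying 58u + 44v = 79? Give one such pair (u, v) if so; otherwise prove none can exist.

Both 58 and 44 are divisible by gcd(58, 44) = 2, hence so is any combination 58u + 44v.
But 79 = 2·39 + 1, so 2 ∤ 79.
So the equation is unsolvable over ℤ.

No, no such integers exist.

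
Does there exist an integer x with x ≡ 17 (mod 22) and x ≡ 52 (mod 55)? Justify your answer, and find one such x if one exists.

There is no such integer.

gcd(22, 55) = 11. If x ≡ 17 (mod 22) and x ≡ 52 (mod 55), then x ≡ 17 (mod 11) and x ≡ 52 (mod 11).
However 17 ≡ 6 and 52 ≡ 8 (mod 11), and 6 ≠ 8.
Therefore no such x exists.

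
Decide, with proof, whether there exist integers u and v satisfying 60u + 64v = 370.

No such integers exist.

Both 60 and 64 are divisible by gcd(60, 64) = 4, hence so is any combination 60u + 64v.
But 370 = 4·92 + 2, so 4 ∤ 370.
Hence no integers u, v satisfy the equation.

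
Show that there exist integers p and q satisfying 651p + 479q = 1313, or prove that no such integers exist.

Since gcd(651, 479) = 1, every integer is an integer combination of 651 and 479.
Run the Euclidean algorithm on 651 and 479: 651 = 1·479 + 172, 479 = 2·172 + 135, 172 = 1·135 + 37, 135 = 3·37 + 24, 37 = 1·24 + 13, 24 = 1·13 + 11, 13 = 1·11 + 2, 11 = 5·2 + 1, 2 = 2·1 + 0.
Working back up the chain: 1 = 11 − 5·2 = 11 − 5·(13 − 1·11) = −5·13 + 6·11 = −5·13 + 6·(24 − 1·13) = 6·24 − 11·13 = 6·24 − 11·(37 − 1·24) = −11·37 + 17·24 = −11·37 + 17·(135 − 3·37) = 17·135 − 62·37 = 17·135 − 62·(172 − 1·135) = −62·172 + 79·135 = −62·172 + 79·(479 − 2·172) = 79·479 − 220·172 = 79·479 − 220·(651 − 1·479) = −220·651 + 299·479. So 651·(-220) + 479·299 = 1.
Multiplying through by 1313: p = (-220)·1313 = -288860, q = 299·1313 = 392587 is a solution.
The general solution is p = -288860 + 479k, q = 392587 − 651k; taking k = 604 gives the smaller pair p = 456, q = -617.
Indeed 651·456 + 479·(-617) = 296856 − 295543 = 1313.

p = 456, q = -617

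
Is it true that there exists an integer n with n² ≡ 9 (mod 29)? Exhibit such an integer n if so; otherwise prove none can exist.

n = 3

Take n = 3. Then 3² = 9, and since 0 ≤ 9 < 29 this is already reduced: 3² ≡ 9 (mod 29).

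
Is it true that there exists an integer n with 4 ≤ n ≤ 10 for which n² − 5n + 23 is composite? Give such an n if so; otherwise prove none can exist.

The values for n = 4, 5, …, 10 are 19, 23, 29, 37, 47, 59, 73, and each of these is prime.
So no value in the range makes the expression composite.

No, no such integer n in that range exists.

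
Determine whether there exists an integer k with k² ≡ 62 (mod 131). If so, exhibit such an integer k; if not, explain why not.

k = 18

k = 18 works: 18² = 324, and 324 − 62 = 262 = 2·131.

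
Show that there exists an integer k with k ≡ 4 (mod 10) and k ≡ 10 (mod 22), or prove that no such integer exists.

k = 54

The moduli are not coprime: gcd(10, 22) = 2. Compatibility requires 2 ∣ (10 − 4) = 6, which holds, so solutions exist.
The integers ≡ 4 (mod 10) are 4, 14, 24, 34, 44, 54, …; their remainders mod 22 are 4, 14, 2, 12, 0, 10, so k = 54 is the first that is ≡ 10 (mod 22).
Indeed 54 ≡ 4 (mod 10) and 54 ≡ 10 (mod 22).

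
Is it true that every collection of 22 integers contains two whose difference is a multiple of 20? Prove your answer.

True.

Partition the integers by their residue mod 20; there are 20 classes.
Placing 22 integers into 20 classes, some class receives at least two — say a and b.
Then a ≡ b (mod 20), i.e. 20 ∣ (a − b).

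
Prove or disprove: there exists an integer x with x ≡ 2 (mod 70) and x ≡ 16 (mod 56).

gcd(70, 56) = 14. A simultaneous solution exists iff 2 ≡ 16 (mod 14); here 2 mod 14 = 2 = 16 mod 14, so it does.
The integers ≡ 2 (mod 70) are 2, 72, …; their remainders mod 56 are 2, 16, so x = 72 is the first that is ≡ 16 (mod 56).
Check: 72 mod 70 = 2, 72 mod 56 = 16. ✓

x = 72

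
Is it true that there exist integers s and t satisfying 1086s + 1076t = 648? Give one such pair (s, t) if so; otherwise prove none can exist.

s = 280, t = -282

gcd(1086, 1076) = 2, and 2 divides 648, so integer solutions exist.
Dividing through by 2 reduces the equation to 543s + 538t = 324.
Euclidean algorithm: 543 = 1·538 + 5, 538 = 107·5 + 3, 5 = 1·3 + 2, 3 = 1·2 + 1, 2 = 2·1 + 0.
Back-substituting, 1 = 3 − 1·2 = 3 − (5 − 1·3) = −5 + 2·3 = −5 + 2·(538 − 107·5) = 2·538 − 215·5 = 2·538 − 215·(543 − 1·538) = −215·543 + 217·538; that is, 543·(-215) + 538·217 = 1.
Multiplying through by 324: s = (-215)·324 = -69660, t = 217·324 = 70308 is a solution.
Shifting by a multiple of (538, −543) keeps it a solution: s = -69660 + 130·538 = 280, t = 70308 − 130·543 = -282.
Indeed 1086·280 + 1076·(-282) = 304080 − 303432 = 648.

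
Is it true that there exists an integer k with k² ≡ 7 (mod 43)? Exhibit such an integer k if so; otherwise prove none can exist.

Apply Euler's criterion with the prime 43: 7 is a quadratic residue iff 7^21 ≡ 1 (mod 43), and a non-residue iff it is ≡ −1.
Repeated squaring mod 43: 7^2 = 49 ≡ 6; 7^4 ≡ 6² = 36 ≡ 36; 7^8 ≡ 36² = 1296 ≡ 6; 7^16 ≡ 6² = 36 ≡ 36.
Since 21 = 16 + 4 + 1, 7^21 ≡ 36 · 36 · 7; multiplying out mod 43: 36·36 = 1296 ≡ 6, then 6·7 = 42 ≡ 42. Thus 7^21 ≡ 42 ≡ −1 (mod 43).
By Euler's criterion 7 is a quadratic non-residue mod 43: no k satisfies k² ≡ 7 (mod 43).

No, no such integer exists.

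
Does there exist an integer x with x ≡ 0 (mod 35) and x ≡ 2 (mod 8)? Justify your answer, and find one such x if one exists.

x = 210

Since 35 and 8 share no common factor, CRT says the pair of congruences has a solution (unique mod 280).
Write x = 0 + 35t and require 0 + 35t ≡ 2 (mod 8), i.e. 35t ≡ 2 (mod 8).
35 ≡ 3 (mod 8), so this reads 3t ≡ 2 (mod 8). Note 3·3 = 9 ≡ 1 (mod 8) (as 9 − 1 = 1·8), so 3⁻¹ ≡ 3.
Multiplying by 3: t ≡ 3·2 = 6 (mod 8).
With t = 6: x = 0 + 35·6 = 210.
Verify: 210 = 6·35 + 0 and 210 = 26·8 + 2. ✓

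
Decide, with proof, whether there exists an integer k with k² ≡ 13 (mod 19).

Squares mod 19 repeat after k = 9 (as (−k)² = k²); for k = 0..9 they are 0, 1, 4, 9, 16, 6, 17, 11, 7, 5.
The set of squares mod 19 is therefore {0, 1, 4, 5, 6, 7, 9, 11, 16, 17}, which does not contain 13.
Hence no integer k has k² ≡ 13 (mod 19).

No such integer exists.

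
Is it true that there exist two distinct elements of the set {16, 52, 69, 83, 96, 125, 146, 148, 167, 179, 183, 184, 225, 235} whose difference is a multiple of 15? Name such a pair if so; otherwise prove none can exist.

Reduce each element modulo 15: 16↦1, 52↦7, 69↦9, 83↦8, 96↦6, 125↦5, 146↦11, 148↦13, 167↦2, 179↦14, 183↦3, 184↦4, 225↦0, 235↦10.
All 14 residues are distinct, so no two elements differ by a multiple of 15.

No, no such pair exists.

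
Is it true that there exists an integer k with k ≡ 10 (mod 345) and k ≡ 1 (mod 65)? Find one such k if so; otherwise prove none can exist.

gcd(345, 65) = 5. If k ≡ 10 (mod 345) and k ≡ 1 (mod 65), then k ≡ 10 (mod 5) and k ≡ 1 (mod 5).
These are incompatible: 10 − 1 = 9 is not divisible by 5.
Hence the system has no solution.

No, no such integer exists.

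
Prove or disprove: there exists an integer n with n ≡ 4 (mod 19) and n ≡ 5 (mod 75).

Since 19 and 75 share no common factor, CRT says the pair of congruences has a solution (unique mod 1425).
Write n = 4 + 19t and require 4 + 19t ≡ 5 (mod 75), i.e. 19t ≡ 1 (mod 75).
To invert 19 modulo 75: 75 = 3·19 + 18, 19 = 1·18 + 1, 18 = 18·1 + 0, and unwinding, 1 = 19 − 1·18 = 19 − (75 − 3·19) = −75 + 4·19. Thus 19⁻¹ ≡ 4 (mod 75).
Multiplying by 4: t ≡ 4·1 = 4 (mod 75).
With t = 4: n = 4 + 19·4 = 80.
Verify: 80 = 4·19 + 4 and 80 = 1·75 + 5. ✓

n = 80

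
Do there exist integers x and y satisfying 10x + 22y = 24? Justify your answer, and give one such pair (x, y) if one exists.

gcd(10, 22) = 2, and 2 divides 24, so integer solutions exist.
Dividing through by 2 reduces the equation to 5x + 11y = 12.
Dividing repeatedly: 11 = 2·5 + 1, 5 = 5·1 + 0.
Working back up the chain: 1 = 11 − 2·5. So 5·(-2) + 11·1 = 1.
Times 12: 5·(-24) + 11·12 = 12, so (-24, 12) solves it.
Adding 3·11 to x and subtracting 3·5 from y gives the tidier solution (9, -3).
Check: 10·9 + 22·(-3) = 90 − 66 = 24. ✓

x = 9, y = -3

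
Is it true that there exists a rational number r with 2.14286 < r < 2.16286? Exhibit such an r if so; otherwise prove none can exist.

r = 28/13

Look for a denominator N such that an integer falls strictly between N·2.14286 and N·2.16286. N = 13 works: 13·2.14286 = 27.85718 < 28 < 28.11718 = 13·2.16286.
So r = 28/13 works: it is a ratio of integers, and dividing 13·2.14286 < 28 < 13·2.16286 through by 13 gives 2.14286 < 28/13 < 2.16286.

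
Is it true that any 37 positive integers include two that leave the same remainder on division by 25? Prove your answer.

There are exactly 25 possible remainders on division by 25.
With 37 integers and only 25 classes, the pigeonhole principle forces two of them, say a and b, into the same class.
That is, a and b leave the same remainder on division by 25, as claimed.

Yes.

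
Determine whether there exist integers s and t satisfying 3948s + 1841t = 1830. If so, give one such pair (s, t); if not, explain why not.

Any value of 3948s + 1841t is a multiple of gcd(3948, 1841) = 7.
But 1830 = 7·261 + 3, so 7 ∤ 1830.
Therefore 3948s + 1841t = 1830 has no solution in integers.

No such integers exist.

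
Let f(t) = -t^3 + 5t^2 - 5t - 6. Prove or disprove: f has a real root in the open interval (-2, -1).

The endpoint values f(-2) = 32 and f(-1) = 5 are both positive. Claim: f(t) > 0 for every t in (-2, -1).
Shift to the endpoint -1: with t = -1 − u (0 < u < 1), one computes f(-1 − u) = u^3 + 8u^2 + 18u + 5.
The nonzero coefficients here are all positive, so for u > 0 every term is positive (or zero), and the constant term 5 is strictly positive.
Therefore f(t) > 0 throughout (-2, -1), and f has no zero there.

No such root exists.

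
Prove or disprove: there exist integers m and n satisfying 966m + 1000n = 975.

There are no such integers.

Both 966 and 1000 are divisible by gcd(966, 1000) = 2, hence so is any combination 966m + 1000n.
But 975 = 2·487 + 1, so 2 ∤ 975.
Hence no integers m, n satisfy the equation.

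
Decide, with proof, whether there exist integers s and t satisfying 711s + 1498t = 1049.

711 and 1498 are coprime, so 711s + 1498t ranges over all of ℤ.
Run the Euclidean algorithm on 1498 and 711: 1498 = 2·711 + 76, 711 = 9·76 + 27, 76 = 2·27 + 22, 27 = 1·22 + 5, 22 = 4·5 + 2, 5 = 2·2 + 1, 2 = 2·1 + 0.
Working back up the chain: 1 = 5 − 2·2 = 5 − 2·(22 − 4·5) = −2·22 + 9·5 = −2·22 + 9·(27 − 1·22) = 9·27 − 11·22 = 9·27 − 11·(76 − 2·27) = −11·76 + 31·27 = −11·76 + 31·(711 − 9·76) = 31·711 − 290·76 = 31·711 − 290·(1498 − 2·711) = −290·1498 + 611·711. So 711·611 + 1498·(-290) = 1.
Times 1049: 711·640939 + 1498·(-304210) = 1049, so (640939, -304210) solves it.
Subtracting 427·1498 from s and adding 427·711 to t gives the tidier solution (1293, -613).
Indeed 711·1293 + 1498·(-613) = 919323 − 918274 = 1049.

s = 1293, t = -613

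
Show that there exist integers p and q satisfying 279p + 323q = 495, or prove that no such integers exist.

p = 231, q = -198

Since gcd(279, 323) = 1, every integer is an integer combination of 279 and 323.
Euclidean algorithm: 323 = 1·279 + 44, 279 = 6·44 + 15, 44 = 2·15 + 14, 15 = 1·14 + 1, 14 = 14·1 + 0.
Working back up the chain: 1 = 15 − 1·14 = 15 − (44 − 2·15) = −44 + 3·15 = −44 + 3·(279 − 6·44) = 3·279 − 19·44 = 3·279 − 19·(323 − 1·279) = −19·323 + 22·279. So 279·22 + 323·(-19) = 1.
Scaling by 495 gives the particular solution (p, q) = (10890, -9405).
The general solution is p = 10890 + 323k, q = -9405 − 279k; taking k = -33 gives the smaller pair p = 231, q = -198.
Check: 279·231 + 323·(-198) = 64449 − 63954 = 495. ✓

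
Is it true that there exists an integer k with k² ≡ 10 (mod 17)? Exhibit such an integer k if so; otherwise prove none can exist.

Squares mod 17 repeat after k = 8 (as (−k)² = k²); for k = 0..8 they are 0, 1, 4, 9, 16, 8, 2, 15, 13.
So the quadratic residues mod 17 are {0, 1, 2, 4, 8, 9, 13, 15, 16}, and 10 is not among them.
Hence no integer k has k² ≡ 10 (mod 17).

No, no such integer exists.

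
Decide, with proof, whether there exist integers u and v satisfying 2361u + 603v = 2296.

No such integers exist.

Both 2361 and 603 are divisible by gcd(2361, 603) = 3, hence so is any combination 2361u + 603v.
But 2296 is not a multiple of 3 (it leaves remainder 1).
Hence no integers u, v satisfy the equation.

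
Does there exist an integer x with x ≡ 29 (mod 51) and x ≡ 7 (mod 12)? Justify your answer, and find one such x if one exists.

gcd(51, 12) = 3. If x ≡ 29 (mod 51) and x ≡ 7 (mod 12), then x ≡ 29 (mod 3) and x ≡ 7 (mod 3).
However 29 ≡ 2 and 7 ≡ 1 (mod 3), and 2 ≠ 1.
Therefore no such x exists.

No, no such integer exists.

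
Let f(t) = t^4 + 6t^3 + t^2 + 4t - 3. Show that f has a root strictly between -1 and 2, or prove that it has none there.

f(-1) = -11 and f(2) = 73, which have opposite signs.
As a polynomial, f is continuous on every closed interval.
By the Intermediate Value Theorem, f takes the value 0 somewhere in the open interval.

Such a root exists.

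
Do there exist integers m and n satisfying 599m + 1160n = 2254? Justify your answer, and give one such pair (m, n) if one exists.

m = 546, n = -280

599 and 1160 are coprime, so 599m + 1160n ranges over all of ℤ.
Run the Euclidean algorithm on 1160 and 599: 1160 = 1·599 + 561, 599 = 1·561 + 38, 561 = 14·38 + 29, 38 = 1·29 + 9, 29 = 3·9 + 2, 9 = 4·2 + 1, 2 = 2·1 + 0.
Back-substituting, 1 = 9 − 4·2 = 9 − 4·(29 − 3·9) = −4·29 + 13·9 = −4·29 + 13·(38 − 1·29) = 13·38 − 17·29 = 13·38 − 17·(561 − 14·38) = −17·561 + 251·38 = −17·561 + 251·(599 − 1·561) = 251·599 − 268·561 = 251·599 − 268·(1160 − 1·599) = −268·1160 + 519·599; that is, 599·519 + 1160·(-268) = 1.
Scaling by 2254 gives the particular solution (m, n) = (1169826, -604072).
Subtracting 1008·1160 from m and adding 1008·599 to n gives the tidier solution (546, -280).
Indeed 599·546 + 1160·(-280) = 327054 − 324800 = 2254.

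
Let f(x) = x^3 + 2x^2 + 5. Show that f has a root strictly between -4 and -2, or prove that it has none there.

Such a root exists.

f(-4) = -27 and f(-2) = 5, which have opposite signs.
As a polynomial, f is continuous on every closed interval.
By the Intermediate Value Theorem, f takes the value 0 somewhere in the open interval.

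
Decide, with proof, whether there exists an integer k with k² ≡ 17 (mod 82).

No, no such integer exists.

Reduce modulo the prime factor 41 of 82: any solution would satisfy k² ≡ 17 (mod 41).
Apply Euler's criterion with the prime 41: 17 is a quadratic residue iff 17^20 ≡ 1 (mod 41), and a non-residue iff it is ≡ −1.
Repeated squaring mod 41: 17^2 = 289 ≡ 2; 17^4 ≡ 2² = 4 ≡ 4; 17^8 ≡ 4² = 16 ≡ 16; 17^16 ≡ 16² = 256 ≡ 10.
Since 20 = 16 + 4, 17^20 ≡ 10 · 4; multiplying out mod 41: 10·4 = 40 ≡ 40. Thus 17^20 ≡ 40 ≡ −1 (mod 41).
By Euler's criterion 17 is a quadratic non-residue mod 41: no k satisfies k² ≡ 17 (mod 41).
So 17 is not a square mod 41, and hence 17 is not a square mod 82.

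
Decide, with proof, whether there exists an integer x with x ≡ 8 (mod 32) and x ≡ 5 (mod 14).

Both moduli are multiples of 2 = gcd(32, 14), so any solution would satisfy x ≡ 8 and x ≡ 5 modulo 2 simultaneously.
However 8 ≡ 0 and 5 ≡ 1 (mod 2), and 0 ≠ 1.
Hence the system has no solution.

There is no such integer.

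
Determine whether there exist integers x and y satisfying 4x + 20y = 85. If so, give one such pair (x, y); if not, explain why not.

Both 4 and 20 are divisible by gcd(4, 20) = 4, hence so is any combination 4x + 20y.
But 85 is not a multiple of 4 (it leaves remainder 1).
So the equation is unsolvable over ℤ.

No such integers exist.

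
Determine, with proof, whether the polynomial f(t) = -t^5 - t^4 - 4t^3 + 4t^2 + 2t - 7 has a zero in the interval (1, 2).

f has no root in that interval.

f(1) = -7 and f(2) = -67, both negative, so a sign-change argument is unavailable; we show f keeps this sign on the whole interval.
Shift to the endpoint 1: with t = 1 + u (0 < u < 1), one computes f(1 + u) = -u^5 - 6u^4 - 18u^3 - 24u^2 - 11u - 7.
The nonzero coefficients here are all negative, so for u > 0 every term is negative (or zero), and the constant term -7 is strictly negative.
Therefore f(t) < 0 throughout (1, 2), and f has no zero there.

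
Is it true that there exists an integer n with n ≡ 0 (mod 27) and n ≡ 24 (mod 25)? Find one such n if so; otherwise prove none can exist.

n = 324

Since 27 and 25 share no common factor, CRT says the pair of congruences has a solution (unique mod 675).
Write n = 0 + 27t and require 0 + 27t ≡ 24 (mod 25), i.e. 27t ≡ 24 (mod 25).
27 ≡ 2 (mod 25), so this reads 2t ≡ 24 (mod 25). Invert 2 mod 25 by the Euclidean algorithm: 25 = 12·2 + 1, 2 = 2·1 + 0; back-substituting, 1 = 25 − 12·2. Hence 2·(-12) ≡ 1, so 2⁻¹ ≡ -12 ≡ 13 (mod 25).
Multiplying by 13: t ≡ 13·24 = 312 ≡ 12 (mod 25).
With t = 12: n = 0 + 27·12 = 324.
Indeed 324 ≡ 0 (mod 27) and 324 ≡ 24 (mod 25).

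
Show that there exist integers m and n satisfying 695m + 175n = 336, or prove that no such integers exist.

Both 695 and 175 are divisible by gcd(695, 175) = 5, hence so is any combination 695m + 175n.
But 336 = 5·67 + 1, so 5 ∤ 336.
Therefore 695m + 175n = 336 has no solution in integers.

There are no such integers.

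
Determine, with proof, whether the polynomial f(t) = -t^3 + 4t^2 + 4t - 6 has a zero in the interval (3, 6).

f(3) = 15 and f(6) = -54, which have opposite signs.
As a polynomial, f is continuous on every closed interval.
By the Intermediate Value Theorem, f takes the value 0 somewhere in the open interval.

Such a root exists.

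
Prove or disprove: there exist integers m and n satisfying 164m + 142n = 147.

gcd(164, 142) = 2, so every integer of the form 164m + 142n is a multiple of 2.
But 147 is not a multiple of 2 (it leaves remainder 1).
Hence no integers m, n satisfy the equation.

No, no such integers exist.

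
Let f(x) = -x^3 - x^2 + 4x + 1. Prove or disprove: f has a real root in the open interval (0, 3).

f(0) = 1 and f(3) = -23, which have opposite signs.
f is continuous everywhere (it is a polynomial), in particular on [0, 3].
By the Intermediate Value Theorem, f takes the value 0 somewhere in the open interval.

Yes, f has a root in the interval.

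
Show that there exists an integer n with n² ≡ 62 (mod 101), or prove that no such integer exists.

No such integer exists.

101 is prime, so by Euler's criterion 62 is a square mod 101 iff 62^((101−1)/2) = 62^50 ≡ 1 (mod 101).
Squaring successively (mod 101): 62^2 = 3844 ≡ 6; 62^4 ≡ 6² = 36 ≡ 36; 62^8 ≡ 36² = 1296 ≡ 84; 62^16 ≡ 84² = 7056 ≡ 87; 62^32 ≡ 87² = 7569 ≡ 95.
Since 50 = 32 + 16 + 2, 62^50 ≡ 95 · 87 · 6; multiplying out mod 101: 95·87 = 8265 ≡ 84, then 84·6 = 504 ≡ 100. Thus 62^50 ≡ 100 ≡ −1 (mod 101).
The value −1 means 62 is a non-residue modulo 101, so n² ≡ 62 (mod 101) is impossible.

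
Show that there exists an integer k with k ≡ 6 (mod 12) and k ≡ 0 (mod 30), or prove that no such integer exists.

k = 30

Here gcd(12, 30) = 6, and both 6 and 0 leave remainder 0 mod 6, so the system is consistent.
Step through k = 6, 6 + 12, 6 + 2·12, …: the values 6, 18, 30 reduce mod 30 to 6, 18, 0. The value 30 hits 0.
Indeed 30 ≡ 6 (mod 12) and 30 ≡ 0 (mod 30).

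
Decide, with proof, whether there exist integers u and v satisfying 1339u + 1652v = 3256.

u = 396, v = -319

Since gcd(1339, 1652) = 1, every integer is an integer combination of 1339 and 1652.
Euclidean algorithm: 1652 = 1·1339 + 313, 1339 = 4·313 + 87, 313 = 3·87 + 52, 87 = 1·52 + 35, 52 = 1·35 + 17, 35 = 2·17 + 1, 17 = 17·1 + 0.
Working back up the chain: 1 = 35 − 2·17 = 35 − 2·(52 − 1·35) = −2·52 + 3·35 = −2·52 + 3·(87 − 1·52) = 3·87 − 5·52 = 3·87 − 5·(313 − 3·87) = −5·313 + 18·87 = −5·313 + 18·(1339 − 4·313) = 18·1339 − 77·313 = 18·1339 − 77·(1652 − 1·1339) = −77·1652 + 95·1339. So 1339·95 + 1652·(-77) = 1.
Times 3256: 1339·309320 + 1652·(-250712) = 3256, so (309320, -250712) solves it.
The general solution is u = 309320 + 1652k, v = -250712 − 1339k; taking k = -187 gives the smaller pair u = 396, v = -319.
Indeed 1339·396 + 1652·(-319) = 530244 − 526988 = 3256.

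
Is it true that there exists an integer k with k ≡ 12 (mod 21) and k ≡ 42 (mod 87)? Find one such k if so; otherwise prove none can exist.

The moduli are not coprime: gcd(21, 87) = 3. Compatibility requires 3 ∣ (42 − 12) = 30, which holds, so solutions exist.
Put k = 12 + 21t, so we need 21t ≡ 30 (mod 87), equivalently (divide by 3) 7t ≡ 10 (mod 29).
Invert 7 mod 29 by the Euclidean algorithm: 29 = 4·7 + 1, 7 = 7·1 + 0; back-substituting, 1 = 29 − 4·7. Hence 7·(-4) ≡ 1, so 7⁻¹ ≡ -4 ≡ 25 (mod 29).
Multiplying by 25: t ≡ 25·10 = 250 ≡ 18 (mod 29).
Then k = 12 + 21·18 = 390.
Verify: 390 = 18·21 + 12 and 390 = 4·87 + 42. ✓

k = 390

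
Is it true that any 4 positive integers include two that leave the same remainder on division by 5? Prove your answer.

Take the 4 consecutive integers 16, 17, 18, 19: their residues mod 5 are all distinct because 4 ≤ 5.
So no two of them leave the same remainder on division by 5; the claim fails for this set.

No; for instance {16, 17, 18, 19} is a counterexample.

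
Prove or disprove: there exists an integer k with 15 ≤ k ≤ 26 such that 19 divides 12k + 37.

The values of 12k + 37 for k = 15, 16, …, 26 are 217, 229, 241, 253, 265, 277, 289, 301, 313, 325, 337, 349; reduced mod 19 these are 8, 1, 13, 6, 18, 11, 4, 16, 9, 2, 14, 7.
None is 0, so 19 never divides 12k + 37 on this range.

No such integer k in that range exists.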